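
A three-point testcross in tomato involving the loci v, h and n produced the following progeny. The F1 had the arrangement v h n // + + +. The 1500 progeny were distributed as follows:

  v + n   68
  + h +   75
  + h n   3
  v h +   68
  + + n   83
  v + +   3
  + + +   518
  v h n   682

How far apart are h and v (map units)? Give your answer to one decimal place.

The two rarest classes, + h n and v + +, are the double crossovers. Comparing them with the parentals, only the v allele has switched, so v is the middle locus and the order is h – v – n.
Crossovers in the h–v interval produce the single-crossover classes v + n and + h + (68 + 75 = 143) plus the double crossovers (6).
RF(h–v) = (143 + 6) / 1500 = 149/1500 = 0.0993 → 9.9 map units.

9.9 map units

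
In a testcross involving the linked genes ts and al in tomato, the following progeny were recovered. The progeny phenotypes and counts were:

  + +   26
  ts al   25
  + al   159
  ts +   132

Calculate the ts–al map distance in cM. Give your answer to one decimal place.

The two most frequent classes, + al (159) and ts + (132), are the parental types, so the F1 was + al / ts +.
The recombinant classes are + + and ts al: 26 + 25 = 51.
Recombination frequency = 51/342 = 0.1491 ≈ 14.9%, i.e. 14.9 cM.

14.9 cM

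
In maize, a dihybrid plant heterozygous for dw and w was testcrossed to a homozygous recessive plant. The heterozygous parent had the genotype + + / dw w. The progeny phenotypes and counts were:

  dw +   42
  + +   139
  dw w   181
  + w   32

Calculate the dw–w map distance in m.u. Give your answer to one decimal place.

18.8 m.u.

The recombinant classes are + w and dw +: 32 + 42 = 74.
Recombination frequency = 74/394 = 0.1878 ≈ 18.8%, i.e. 18.8 m.u.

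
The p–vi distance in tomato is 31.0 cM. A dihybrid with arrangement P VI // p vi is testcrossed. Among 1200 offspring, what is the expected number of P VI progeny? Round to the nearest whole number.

A map distance of 31.0 cM corresponds to a recombination frequency of 0.310.
The F1 is P VI / p vi, so P VI is a parental gamete class with expected frequency (1 − r)/2 = 0.690/2 = 0.3450.
Expected number = 0.3450 × 1200 = 414.00 ≈ 414.

414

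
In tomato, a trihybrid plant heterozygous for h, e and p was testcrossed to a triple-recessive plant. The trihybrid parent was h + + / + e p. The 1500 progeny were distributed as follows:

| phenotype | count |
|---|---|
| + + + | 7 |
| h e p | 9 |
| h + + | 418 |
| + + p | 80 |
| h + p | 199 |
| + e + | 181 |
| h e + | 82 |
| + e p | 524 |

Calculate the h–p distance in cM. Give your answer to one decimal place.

26.4 cM

The two rarest classes, + + + and h e p, are the double crossovers. Comparing them with the parentals, only the h allele has switched, so h is the middle locus and the order is p – h – e.
Crossovers in the p–h interval produce the single-crossover classes h + p and + e + (199 + 181 = 380) plus the double crossovers (16).
RF(p–h) = (380 + 16) / 1500 = 396/1500 = 0.2640 → 26.4 cM.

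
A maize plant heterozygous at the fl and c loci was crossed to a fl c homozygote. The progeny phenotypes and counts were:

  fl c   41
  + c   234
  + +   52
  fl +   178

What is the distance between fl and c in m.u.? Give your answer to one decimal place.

18.4 m.u.

The two most frequent classes, + c (234) and fl + (178), are the parental types, so the F1 was + c / fl +.
The recombinant classes are + + and fl c: 52 + 41 = 93.
Recombination frequency = 93/505 = 0.1842 ≈ 18.4%, i.e. 18.4 m.u.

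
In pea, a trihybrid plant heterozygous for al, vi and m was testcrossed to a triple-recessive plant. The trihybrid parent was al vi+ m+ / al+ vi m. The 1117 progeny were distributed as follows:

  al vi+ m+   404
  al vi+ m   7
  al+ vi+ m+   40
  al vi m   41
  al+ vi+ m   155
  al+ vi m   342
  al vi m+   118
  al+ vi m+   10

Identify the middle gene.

m

The two rarest classes, al vi+ m and al+ vi m+, are the double crossovers. Comparing them with the parentals, only the m allele has switched, so m is the middle locus and the order is vi – m – al.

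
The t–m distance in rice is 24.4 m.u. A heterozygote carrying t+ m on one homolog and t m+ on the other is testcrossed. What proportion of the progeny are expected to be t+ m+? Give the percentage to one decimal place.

12.2%

A map distance of 24.4 m.u. corresponds to a recombination frequency of 0.244.
The F1 is t+ m / t m+, so t+ m+ is a recombinant gamete class with expected frequency r/2 = 0.244/2 = 0.1220.
That is 0.1220 = 12.2% of the progeny.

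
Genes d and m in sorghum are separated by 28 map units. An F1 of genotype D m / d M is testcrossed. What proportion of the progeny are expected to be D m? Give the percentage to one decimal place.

A map distance of 28 map units corresponds to a recombination frequency of 0.280.
The F1 is D m / d M, so D m is a parental gamete class with expected frequency (1 − r)/2 = 0.720/2 = 0.3600.
That is 0.3600 = 36.0% of the progeny.

36.0%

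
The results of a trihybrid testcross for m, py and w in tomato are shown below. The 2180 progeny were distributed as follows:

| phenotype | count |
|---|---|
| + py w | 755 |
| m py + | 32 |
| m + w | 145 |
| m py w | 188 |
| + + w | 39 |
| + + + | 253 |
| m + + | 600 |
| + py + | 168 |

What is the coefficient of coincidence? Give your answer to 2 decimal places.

The two most frequent reciprocal classes, m + + and + py w, are the parental types, so the F1 was m + + / + py w.
The two rarest classes, m py + and + + w, are the double crossovers. Comparing them with the parentals, only the py allele has switched, so py is the middle locus and the order is m – py – w.
m–py: (441 + 71)/2180 = 0.2349; py–w: (313 + 71)/2180 = 0.1761.
Expected DCO frequency = 0.2349 × 0.1761 ≈ 0.04137; observed = 71/2180 ≈ 0.03257.
Coefficient of coincidence = 0.03257/0.04137 ≈ 0.79.

0.79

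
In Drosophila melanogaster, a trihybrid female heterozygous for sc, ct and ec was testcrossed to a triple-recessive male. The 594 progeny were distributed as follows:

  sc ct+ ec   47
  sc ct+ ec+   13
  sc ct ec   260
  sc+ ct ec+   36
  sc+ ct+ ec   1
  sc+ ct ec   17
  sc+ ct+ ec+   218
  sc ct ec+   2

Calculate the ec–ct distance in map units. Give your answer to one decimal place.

The two most frequent reciprocal classes, sc+ ct+ ec+ and sc ct ec, are the parental types, so the F1 was sc+ ct+ ec+ / sc ct ec.
The two rarest classes, sc+ ct+ ec and sc ct ec+, are the double crossovers. Comparing them with the parentals, only the ec allele has switched, so ec is the middle locus and the order is ct – ec – sc.
Crossovers in the ct–ec interval produce the single-crossover classes sc+ ct ec+ and sc ct+ ec (36 + 47 = 83) plus the double crossovers (3).
RF(ct–ec) = (83 + 3) / 594 = 86/594 = 0.1448 → 14.5 map units.

14.5 map units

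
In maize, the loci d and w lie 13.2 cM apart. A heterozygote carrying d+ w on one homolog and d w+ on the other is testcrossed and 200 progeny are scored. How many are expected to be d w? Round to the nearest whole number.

A map distance of 13.2 cM corresponds to a recombination frequency of 0.132.
The F1 is d+ w / d w+, so d w is a recombinant gamete class with expected frequency r/2 = 0.132/2 = 0.0660.
Expected number = 0.0660 × 200 = 13.20 ≈ 13.

13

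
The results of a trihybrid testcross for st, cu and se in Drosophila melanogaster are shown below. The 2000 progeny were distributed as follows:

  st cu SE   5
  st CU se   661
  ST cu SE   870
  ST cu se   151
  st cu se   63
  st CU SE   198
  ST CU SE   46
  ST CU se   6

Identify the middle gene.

The two most frequent reciprocal classes, st CU se and ST cu SE, are the parental types, so the F1 was st CU se / ST cu SE.
The two rarest classes, ST CU se and st cu SE, are the double crossovers. Comparing them with the parentals, only the st allele has switched, so st is the middle locus and the order is se – st – cu.

st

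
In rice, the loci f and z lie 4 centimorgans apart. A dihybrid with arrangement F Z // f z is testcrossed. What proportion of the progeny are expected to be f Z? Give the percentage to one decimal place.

2.0%

A map distance of 4 centimorgans corresponds to a recombination frequency of 0.040.
The F1 is F Z / f z, so f Z is a recombinant gamete class with expected frequency r/2 = 0.040/2 = 0.0200.
That is 0.0200 = 2.0% of the progeny.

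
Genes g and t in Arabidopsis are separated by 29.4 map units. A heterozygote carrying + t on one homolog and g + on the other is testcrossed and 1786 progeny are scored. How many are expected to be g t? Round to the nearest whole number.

A map distance of 29.4 map units corresponds to a recombination frequency of 0.294.
The F1 is + t / g +, so g t is a recombinant gamete class with expected frequency r/2 = 0.294/2 = 0.1470.
Expected number = 0.1470 × 1786 = 262.54 ≈ 263.

263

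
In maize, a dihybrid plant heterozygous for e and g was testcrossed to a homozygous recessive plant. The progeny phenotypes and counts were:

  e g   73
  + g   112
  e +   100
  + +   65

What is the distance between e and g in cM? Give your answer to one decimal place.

The two most frequent classes, + g (112) and e + (100), are the parental types, so the F1 was + g / e +.
The recombinant classes are + + and e g: 65 + 73 = 138.
Recombination frequency = 138/350 = 0.3943 ≈ 39.4%, i.e. 39.4 cM.

39.4 cM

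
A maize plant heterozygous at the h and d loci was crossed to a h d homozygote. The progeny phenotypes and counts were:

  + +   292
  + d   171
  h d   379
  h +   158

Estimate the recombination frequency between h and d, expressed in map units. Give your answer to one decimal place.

32.9 map units

The two most frequent classes, + + (292) and h d (379), are the parental types, so the F1 was + + / h d.
The recombinant classes are + d and h +: 171 + 158 = 329.
Recombination frequency = 329/1000 = 0.3290 ≈ 32.9%, i.e. 32.9 map units.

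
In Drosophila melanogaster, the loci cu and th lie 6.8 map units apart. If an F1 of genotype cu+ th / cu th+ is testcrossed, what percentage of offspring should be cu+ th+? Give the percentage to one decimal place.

3.4%

A map distance of 6.8 map units corresponds to a recombination frequency of 0.068.
The F1 is cu+ th / cu th+, so cu+ th+ is a recombinant gamete class with expected frequency r/2 = 0.068/2 = 0.0340.
That is 0.0340 = 3.4% of the progeny.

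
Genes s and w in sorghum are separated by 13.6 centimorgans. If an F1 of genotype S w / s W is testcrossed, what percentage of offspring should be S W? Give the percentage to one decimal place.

A map distance of 13.6 centimorgans corresponds to a recombination frequency of 0.136.
The F1 is S w / s W, so S W is a recombinant gamete class with expected frequency r/2 = 0.136/2 = 0.0680.
That is 0.0680 = 6.8% of the progeny.

6.8%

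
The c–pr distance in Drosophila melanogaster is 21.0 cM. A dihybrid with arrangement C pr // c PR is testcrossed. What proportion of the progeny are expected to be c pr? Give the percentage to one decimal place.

A map distance of 21.0 cM corresponds to a recombination frequency of 0.210.
The F1 is C pr / c PR, so c pr is a recombinant gamete class with expected frequency r/2 = 0.210/2 = 0.1050.
That is 0.1050 = 10.5% of the progeny.

10.5%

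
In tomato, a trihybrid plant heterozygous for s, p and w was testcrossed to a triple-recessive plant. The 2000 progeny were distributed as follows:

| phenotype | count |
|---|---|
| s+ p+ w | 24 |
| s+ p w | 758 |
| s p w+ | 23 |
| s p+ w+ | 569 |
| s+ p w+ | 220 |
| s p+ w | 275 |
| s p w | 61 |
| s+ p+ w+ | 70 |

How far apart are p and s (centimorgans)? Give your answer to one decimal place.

8.9 centimorgans

The two most frequent reciprocal classes, s p+ w+ and s+ p w, are the parental types, so the F1 was s p+ w+ / s+ p w.
The two rarest classes, s p w+ and s+ p+ w, are the double crossovers. Comparing them with the parentals, only the p allele has switched, so p is the middle locus and the order is s – p – w.
Crossovers in the s–p interval produce the single-crossover classes s+ p+ w+ and s p w (70 + 61 = 131) plus the double crossovers (47).
RF(s–p) = (131 + 47) / 2000 = 178/2000 = 0.0890 → 8.9 centimorgans.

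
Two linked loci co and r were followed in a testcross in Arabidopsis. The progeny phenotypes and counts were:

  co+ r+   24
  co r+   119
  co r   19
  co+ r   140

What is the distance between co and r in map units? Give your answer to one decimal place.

14.2 map units

The two most frequent classes, co+ r (140) and co r+ (119), are the parental types, so the F1 was co+ r / co r+.
The recombinant classes are co+ r+ and co r: 24 + 19 = 43.
Recombination frequency = 43/302 = 0.1424 ≈ 14.2%, i.e. 14.2 map units.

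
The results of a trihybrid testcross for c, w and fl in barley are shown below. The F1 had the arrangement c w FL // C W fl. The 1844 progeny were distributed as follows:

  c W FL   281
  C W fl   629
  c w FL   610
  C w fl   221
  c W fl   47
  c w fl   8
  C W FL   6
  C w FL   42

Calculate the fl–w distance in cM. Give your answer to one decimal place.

The two rarest classes, c w fl and C W FL, are the double crossovers. Comparing them with the parentals, only the fl allele has switched, so fl is the middle locus and the order is w – fl – c.
Crossovers in the w–fl interval produce the single-crossover classes c W FL and C w fl (281 + 221 = 502) plus the double crossovers (14).
RF(w–fl) = (502 + 14) / 1844 = 516/1844 = 0.2798 → 28.0 cM.

28.0 cM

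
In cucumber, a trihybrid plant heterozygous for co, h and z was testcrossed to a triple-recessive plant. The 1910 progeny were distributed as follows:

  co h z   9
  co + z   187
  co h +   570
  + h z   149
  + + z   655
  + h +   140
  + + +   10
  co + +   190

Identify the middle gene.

z

The two most frequent reciprocal classes, co h + and + + z, are the parental types, so the F1 was co h + / + + z.
The two rarest classes, co h z and + + +, are the double crossovers. Comparing them with the parentals, only the z allele has switched, so z is the middle locus and the order is h – z – co.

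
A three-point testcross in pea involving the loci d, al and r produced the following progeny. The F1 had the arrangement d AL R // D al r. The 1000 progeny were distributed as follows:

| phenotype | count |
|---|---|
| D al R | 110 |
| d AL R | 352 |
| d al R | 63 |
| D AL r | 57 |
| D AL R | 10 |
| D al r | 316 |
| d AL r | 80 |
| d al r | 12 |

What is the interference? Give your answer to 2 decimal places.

0.27

The two rarest classes, D AL R and d al r, are the double crossovers. Comparing them with the parentals, only the d allele has switched, so d is the middle locus and the order is r – d – al.
r–d: (190 + 22)/1000 = 0.2120; d–al: (120 + 22)/1000 = 0.1420.
Expected DCO frequency = 0.2120 × 0.1420 ≈ 0.03010; observed = 22/1000 ≈ 0.02200.
Coefficient of coincidence = 0.02200/0.03010 ≈ 0.73; interference = 1 − 0.73 = 0.27.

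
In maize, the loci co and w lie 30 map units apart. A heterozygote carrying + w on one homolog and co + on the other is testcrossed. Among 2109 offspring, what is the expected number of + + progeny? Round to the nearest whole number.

316

A map distance of 30 map units corresponds to a recombination frequency of 0.300.
The F1 is + w / co +, so + + is a recombinant gamete class with expected frequency r/2 = 0.300/2 = 0.1500.
Expected number = 0.1500 × 2109 = 316.35 ≈ 316.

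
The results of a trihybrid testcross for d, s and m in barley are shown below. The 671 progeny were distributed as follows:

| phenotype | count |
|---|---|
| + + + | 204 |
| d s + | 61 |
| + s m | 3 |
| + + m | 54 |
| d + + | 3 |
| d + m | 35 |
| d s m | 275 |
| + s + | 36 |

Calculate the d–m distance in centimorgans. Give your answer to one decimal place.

The two most frequent reciprocal classes, d s m and + + +, are the parental types, so the F1 was d s m / + + +.
The two rarest classes, + s m and d + +, are the double crossovers. Comparing them with the parentals, only the d allele has switched, so d is the middle locus and the order is s – d – m.
Crossovers in the d–m interval produce the single-crossover classes d s + and + + m (61 + 54 = 115) plus the double crossovers (6).
RF(d–m) = (115 + 6) / 671 = 121/671 = 0.1803 → 18.0 centimorgans.

18.0 centimorgans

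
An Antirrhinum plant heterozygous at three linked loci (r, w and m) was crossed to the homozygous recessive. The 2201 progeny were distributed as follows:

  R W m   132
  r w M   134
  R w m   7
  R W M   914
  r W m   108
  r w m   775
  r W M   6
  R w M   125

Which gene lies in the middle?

r

The two most frequent reciprocal classes, r w m and R W M, are the parental types, so the F1 was r w m / R W M.
The two rarest classes, R w m and r W M, are the double crossovers. Comparing them with the parentals, only the r allele has switched, so r is the middle locus and the order is w – r – m.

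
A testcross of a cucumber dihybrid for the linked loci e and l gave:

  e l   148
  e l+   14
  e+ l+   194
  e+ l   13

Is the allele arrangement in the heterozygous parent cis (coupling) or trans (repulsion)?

The two most frequent classes are e+ l+ (194) and e l (148); these are the parental (non-recombinant) types.
So the F1 carried e+ l+ on one chromosome and e l on the other — the recessive alleles are on the same chromosome (cis / coupling).

cis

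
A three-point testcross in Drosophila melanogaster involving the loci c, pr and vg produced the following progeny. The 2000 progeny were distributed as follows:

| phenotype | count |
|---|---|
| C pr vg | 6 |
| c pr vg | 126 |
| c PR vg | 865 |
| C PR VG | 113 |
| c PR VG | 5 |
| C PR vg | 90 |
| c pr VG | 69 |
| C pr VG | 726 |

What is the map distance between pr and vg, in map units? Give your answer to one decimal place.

The two most frequent reciprocal classes, c PR vg and C pr VG, are the parental types, so the F1 was c PR vg / C pr VG.
The two rarest classes, c PR VG and C pr vg, are the double crossovers. Comparing them with the parentals, only the vg allele has switched, so vg is the middle locus and the order is c – vg – pr.
Crossovers in the vg–pr interval produce the single-crossover classes c pr vg and C PR VG (126 + 113 = 239) plus the double crossovers (11).
RF(vg–pr) = (239 + 11) / 2000 = 250/2000 = 0.1250 → 12.5 map units.

12.5 map units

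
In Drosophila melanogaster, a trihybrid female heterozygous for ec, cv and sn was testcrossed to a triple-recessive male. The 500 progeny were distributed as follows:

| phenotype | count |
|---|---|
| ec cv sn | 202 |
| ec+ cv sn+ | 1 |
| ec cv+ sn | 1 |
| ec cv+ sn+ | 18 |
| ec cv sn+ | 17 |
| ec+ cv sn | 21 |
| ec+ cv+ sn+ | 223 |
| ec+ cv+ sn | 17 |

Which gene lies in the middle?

The two most frequent reciprocal classes, ec cv sn and ec+ cv+ sn+, are the parental types, so the F1 was ec cv sn / ec+ cv+ sn+.
The two rarest classes, ec cv+ sn and ec+ cv sn+, are the double crossovers. Comparing them with the parentals, only the cv allele has switched, so cv is the middle locus and the order is ec – cv – sn.

cv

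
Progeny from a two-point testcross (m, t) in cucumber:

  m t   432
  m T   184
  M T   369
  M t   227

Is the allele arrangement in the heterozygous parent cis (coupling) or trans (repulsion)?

cis

The two most frequent classes are M T (369) and m t (432); these are the parental (non-recombinant) types.
So the F1 carried M T on one chromosome and m t on the other — the recessive alleles are on the same chromosome (cis / coupling).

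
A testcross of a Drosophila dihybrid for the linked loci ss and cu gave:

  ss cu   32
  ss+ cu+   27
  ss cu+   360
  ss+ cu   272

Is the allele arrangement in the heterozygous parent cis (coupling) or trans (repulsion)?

The two most frequent classes are ss+ cu (272) and ss cu+ (360); these are the parental (non-recombinant) types.
So the F1 carried ss+ cu on one chromosome and ss cu+ on the other — the recessive alleles are on opposite chromosomes (trans / repulsion).

trans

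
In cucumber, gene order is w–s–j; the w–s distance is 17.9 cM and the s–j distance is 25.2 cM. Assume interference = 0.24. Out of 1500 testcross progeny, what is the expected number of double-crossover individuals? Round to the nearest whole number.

Map distances give recombination frequencies of 0.179 and 0.252 for the two intervals.
With interference 0.24 (so coincidence = 0.76), expected double-crossover frequency = 0.179 × 0.252 × 0.76 = 0.03428.
Expected number = 0.03428 × 1500 = 51.42 ≈ 51.

51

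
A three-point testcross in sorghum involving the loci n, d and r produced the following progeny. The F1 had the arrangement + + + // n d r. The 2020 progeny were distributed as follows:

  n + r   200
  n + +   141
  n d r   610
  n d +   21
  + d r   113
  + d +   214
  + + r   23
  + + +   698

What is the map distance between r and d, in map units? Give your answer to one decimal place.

22.7 map units

The two rarest classes, + + r and n d +, are the double crossovers. Comparing them with the parentals, only the r allele has switched, so r is the middle locus and the order is d – r – n.
Crossovers in the d–r interval produce the single-crossover classes + d + and n + r (214 + 200 = 414) plus the double crossovers (44).
RF(d–r) = (414 + 44) / 2020 = 458/2020 = 0.2267 → 22.7 map units.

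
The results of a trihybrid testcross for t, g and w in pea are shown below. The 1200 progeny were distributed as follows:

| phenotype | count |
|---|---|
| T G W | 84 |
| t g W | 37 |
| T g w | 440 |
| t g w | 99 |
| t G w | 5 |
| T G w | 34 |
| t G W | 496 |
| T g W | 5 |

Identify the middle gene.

w

The two most frequent reciprocal classes, T g w and t G W, are the parental types, so the F1 was T g w / t G W.
The two rarest classes, T g W and t G w, are the double crossovers. Comparing them with the parentals, only the w allele has switched, so w is the middle locus and the order is t – w – g.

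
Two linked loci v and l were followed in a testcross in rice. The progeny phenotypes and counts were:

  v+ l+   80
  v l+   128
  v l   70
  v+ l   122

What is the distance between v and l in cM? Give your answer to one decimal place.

The two most frequent classes, v+ l (122) and v l+ (128), are the parental types, so the F1 was v+ l / v l+.
The recombinant classes are v+ l+ and v l: 80 + 70 = 150.
Recombination frequency = 150/400 = 0.3750 ≈ 37.5%, i.e. 37.5 cM.

37.5 cM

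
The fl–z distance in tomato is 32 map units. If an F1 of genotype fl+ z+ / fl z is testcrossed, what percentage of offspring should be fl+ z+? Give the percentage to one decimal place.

A map distance of 32 map units corresponds to a recombination frequency of 0.320.
The F1 is fl+ z+ / fl z, so fl+ z+ is a parental gamete class with expected frequency (1 − r)/2 = 0.680/2 = 0.3400.
That is 0.3400 = 34.0% of the progeny.

34.0%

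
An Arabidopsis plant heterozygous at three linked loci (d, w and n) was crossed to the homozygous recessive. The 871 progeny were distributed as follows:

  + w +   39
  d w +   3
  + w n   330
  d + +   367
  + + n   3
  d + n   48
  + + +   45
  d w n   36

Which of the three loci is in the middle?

The two most frequent reciprocal classes, + w n and d + +, are the parental types, so the F1 was + w n / d + +.
The two rarest classes, + + n and d w +, are the double crossovers. Comparing them with the parentals, only the w allele has switched, so w is the middle locus and the order is n – w – d.

w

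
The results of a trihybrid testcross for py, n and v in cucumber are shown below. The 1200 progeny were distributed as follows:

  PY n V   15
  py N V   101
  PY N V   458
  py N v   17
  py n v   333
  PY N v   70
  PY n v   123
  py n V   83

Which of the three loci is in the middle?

n

The two most frequent reciprocal classes, py n v and PY N V, are the parental types, so the F1 was py n v / PY N V.
The two rarest classes, py N v and PY n V, are the double crossovers. Comparing them with the parentals, only the n allele has switched, so n is the middle locus and the order is py – n – v.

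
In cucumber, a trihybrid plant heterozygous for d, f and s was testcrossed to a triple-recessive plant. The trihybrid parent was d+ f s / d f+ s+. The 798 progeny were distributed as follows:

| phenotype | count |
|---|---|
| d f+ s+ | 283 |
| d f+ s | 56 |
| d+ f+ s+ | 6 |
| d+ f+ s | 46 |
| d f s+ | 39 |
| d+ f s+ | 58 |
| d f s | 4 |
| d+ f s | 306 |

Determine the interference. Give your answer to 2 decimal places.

0.32

The two rarest classes, d f s and d+ f+ s+, are the double crossovers. Comparing them with the parentals, only the d allele has switched, so d is the middle locus and the order is f – d – s.
f–d: (85 + 10)/798 = 0.1190; d–s: (114 + 10)/798 = 0.1554.
Expected DCO frequency = 0.1190 × 0.1554 ≈ 0.01849; observed = 10/798 ≈ 0.01253.
Coefficient of coincidence = 0.01253/0.01849 ≈ 0.68; interference = 1 − 0.68 = 0.32.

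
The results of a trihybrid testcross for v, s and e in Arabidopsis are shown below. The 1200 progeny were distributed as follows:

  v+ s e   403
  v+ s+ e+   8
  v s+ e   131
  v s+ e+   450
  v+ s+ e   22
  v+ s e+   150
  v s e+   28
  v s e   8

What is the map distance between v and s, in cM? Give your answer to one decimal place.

5.5 cM

The two most frequent reciprocal classes, v+ s e and v s+ e+, are the parental types, so the F1 was v+ s e / v s+ e+.
The two rarest classes, v s e and v+ s+ e+, are the double crossovers. Comparing them with the parentals, only the v allele has switched, so v is the middle locus and the order is e – v – s.
Crossovers in the v–s interval produce the single-crossover classes v+ s+ e and v s e+ (22 + 28 = 50) plus the double crossovers (16).
RF(v–s) = (50 + 16) / 1200 = 66/1200 = 0.0550 → 5.5 cM.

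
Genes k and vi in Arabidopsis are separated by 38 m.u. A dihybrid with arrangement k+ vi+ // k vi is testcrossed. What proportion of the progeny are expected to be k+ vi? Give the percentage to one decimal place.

19.0%

A map distance of 38 m.u. corresponds to a recombination frequency of 0.380.
The F1 is k+ vi+ / k vi, so k+ vi is a recombinant gamete class with expected frequency r/2 = 0.380/2 = 0.1900.
That is 0.1900 = 19.0% of the progeny.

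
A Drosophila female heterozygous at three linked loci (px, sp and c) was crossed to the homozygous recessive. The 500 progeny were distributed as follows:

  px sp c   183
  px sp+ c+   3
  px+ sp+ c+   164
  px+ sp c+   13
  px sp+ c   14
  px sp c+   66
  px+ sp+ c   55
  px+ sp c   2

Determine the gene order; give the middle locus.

The two most frequent reciprocal classes, px sp c and px+ sp+ c+, are the parental types, so the F1 was px sp c / px+ sp+ c+.
The two rarest classes, px+ sp c and px sp+ c+, are the double crossovers. Comparing them with the parentals, only the px allele has switched, so px is the middle locus and the order is c – px – sp.

px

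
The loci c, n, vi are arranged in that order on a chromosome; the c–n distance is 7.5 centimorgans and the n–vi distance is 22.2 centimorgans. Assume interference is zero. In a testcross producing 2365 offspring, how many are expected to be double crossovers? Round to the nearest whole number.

Map distances give recombination frequencies of 0.075 and 0.222 for the two intervals.
With no interference, expected double-crossover frequency = 0.075 × 0.222 = 0.01665.
Expected number = 0.01665 × 2365 = 39.38 ≈ 39.

39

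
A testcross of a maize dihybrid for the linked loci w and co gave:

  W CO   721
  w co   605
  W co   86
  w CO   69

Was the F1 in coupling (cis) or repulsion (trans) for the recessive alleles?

The two most frequent classes are W CO (721) and w co (605); these are the parental (non-recombinant) types.
So the F1 carried W CO on one chromosome and w co on the other — the recessive alleles are on the same chromosome (cis / coupling).

cis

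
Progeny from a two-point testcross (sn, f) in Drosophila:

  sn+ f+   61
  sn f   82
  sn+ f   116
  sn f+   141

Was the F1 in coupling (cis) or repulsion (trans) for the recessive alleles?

trans

The two most frequent classes are sn+ f (116) and sn f+ (141); these are the parental (non-recombinant) types.
So the F1 carried sn+ f on one chromosome and sn f+ on the other — the recessive alleles are on opposite chromosomes (trans / repulsion).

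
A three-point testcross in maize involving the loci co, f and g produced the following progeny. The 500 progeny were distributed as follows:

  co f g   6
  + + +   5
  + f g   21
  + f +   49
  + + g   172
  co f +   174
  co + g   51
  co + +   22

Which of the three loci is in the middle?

g

The two most frequent reciprocal classes, co f + and + + g, are the parental types, so the F1 was co f + / + + g.
The two rarest classes, co f g and + + +, are the double crossovers. Comparing them with the parentals, only the g allele has switched, so g is the middle locus and the order is co – g – f.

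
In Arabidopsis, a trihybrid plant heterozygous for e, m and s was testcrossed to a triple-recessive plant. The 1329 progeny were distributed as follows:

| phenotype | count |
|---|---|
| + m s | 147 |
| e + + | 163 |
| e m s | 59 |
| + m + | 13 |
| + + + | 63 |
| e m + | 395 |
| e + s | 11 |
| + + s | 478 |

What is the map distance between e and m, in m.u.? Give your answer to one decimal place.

The two most frequent reciprocal classes, + + s and e m +, are the parental types, so the F1 was + + s / e m +.
The two rarest classes, e + s and + m +, are the double crossovers. Comparing them with the parentals, only the e allele has switched, so e is the middle locus and the order is s – e – m.
Crossovers in the e–m interval produce the single-crossover classes + m s and e + + (147 + 163 = 310) plus the double crossovers (24).
RF(e–m) = (310 + 24) / 1329 = 334/1329 = 0.2513 → 25.1 m.u.

25.1 m.u.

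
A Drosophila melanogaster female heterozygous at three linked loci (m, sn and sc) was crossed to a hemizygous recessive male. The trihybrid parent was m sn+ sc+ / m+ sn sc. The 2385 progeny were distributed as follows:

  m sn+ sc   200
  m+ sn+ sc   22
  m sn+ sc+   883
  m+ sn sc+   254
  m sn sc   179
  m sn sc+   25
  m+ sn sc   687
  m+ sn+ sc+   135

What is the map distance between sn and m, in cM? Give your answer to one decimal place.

15.1 cM

The two rarest classes, m sn sc+ and m+ sn+ sc, are the double crossovers. Comparing them with the parentals, only the sn allele has switched, so sn is the middle locus and the order is sc – sn – m.
Crossovers in the sn–m interval produce the single-crossover classes m+ sn+ sc+ and m sn sc (135 + 179 = 314) plus the double crossovers (47).
RF(sn–m) = (314 + 47) / 2385 = 361/2385 = 0.1514 → 15.1 cM.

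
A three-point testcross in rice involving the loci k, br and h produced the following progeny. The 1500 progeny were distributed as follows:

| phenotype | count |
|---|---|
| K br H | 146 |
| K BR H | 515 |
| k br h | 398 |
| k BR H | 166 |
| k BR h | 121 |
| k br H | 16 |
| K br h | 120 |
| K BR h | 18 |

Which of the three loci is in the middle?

h

The two most frequent reciprocal classes, K BR H and k br h, are the parental types, so the F1 was K BR H / k br h.
The two rarest classes, K BR h and k br H, are the double crossovers. Comparing them with the parentals, only the h allele has switched, so h is the middle locus and the order is br – h – k.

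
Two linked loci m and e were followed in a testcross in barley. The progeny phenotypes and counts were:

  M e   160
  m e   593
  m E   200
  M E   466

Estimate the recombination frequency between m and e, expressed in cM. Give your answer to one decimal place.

25.4 cM

The two most frequent classes, M E (466) and m e (593), are the parental types, so the F1 was M E / m e.
The recombinant classes are M e and m E: 160 + 200 = 360.
Recombination frequency = 360/1419 = 0.2537 ≈ 25.4%, i.e. 25.4 cM.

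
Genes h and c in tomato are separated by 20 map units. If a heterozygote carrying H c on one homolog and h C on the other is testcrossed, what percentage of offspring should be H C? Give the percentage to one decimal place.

A map distance of 20 map units corresponds to a recombination frequency of 0.200.
The F1 is H c / h C, so H C is a recombinant gamete class with expected frequency r/2 = 0.200/2 = 0.1000.
That is 0.1000 = 10.0% of the progeny.

10.0%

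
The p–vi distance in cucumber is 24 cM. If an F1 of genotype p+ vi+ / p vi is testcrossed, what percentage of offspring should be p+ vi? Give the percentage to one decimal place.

12.0%

A map distance of 24 cM corresponds to a recombination frequency of 0.240.
The F1 is p+ vi+ / p vi, so p+ vi is a recombinant gamete class with expected frequency r/2 = 0.240/2 = 0.1200.
That is 0.1200 = 12.0% of the progeny.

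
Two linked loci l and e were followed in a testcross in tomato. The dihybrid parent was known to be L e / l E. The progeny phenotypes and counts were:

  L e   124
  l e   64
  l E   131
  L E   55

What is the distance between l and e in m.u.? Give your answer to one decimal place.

31.8 m.u.

The recombinant classes are L E and l e: 55 + 64 = 119.
Recombination frequency = 119/374 = 0.3182 ≈ 31.8%, i.e. 31.8 m.u.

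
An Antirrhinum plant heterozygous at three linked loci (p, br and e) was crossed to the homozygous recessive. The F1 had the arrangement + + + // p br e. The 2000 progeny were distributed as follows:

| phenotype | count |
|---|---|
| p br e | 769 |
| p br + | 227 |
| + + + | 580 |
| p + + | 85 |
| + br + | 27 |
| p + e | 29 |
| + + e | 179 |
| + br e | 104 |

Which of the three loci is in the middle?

The two rarest classes, + br + and p + e, are the double crossovers. Comparing them with the parentals, only the br allele has switched, so br is the middle locus and the order is e – br – p.

br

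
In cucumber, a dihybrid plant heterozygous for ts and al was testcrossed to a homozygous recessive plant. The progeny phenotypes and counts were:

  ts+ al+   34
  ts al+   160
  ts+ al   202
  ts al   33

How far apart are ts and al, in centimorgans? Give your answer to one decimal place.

15.6 centimorgans

The two most frequent classes, ts+ al (202) and ts al+ (160), are the parental types, so the F1 was ts+ al / ts al+.
The recombinant classes are ts+ al+ and ts al: 34 + 33 = 67.
Recombination frequency = 67/429 = 0.1562 ≈ 15.6%, i.e. 15.6 centimorgans.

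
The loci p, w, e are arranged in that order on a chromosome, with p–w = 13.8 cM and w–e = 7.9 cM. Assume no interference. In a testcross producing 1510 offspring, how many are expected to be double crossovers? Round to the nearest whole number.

16

Map distances give recombination frequencies of 0.138 and 0.079 for the two intervals.
With no interference, expected double-crossover frequency = 0.138 × 0.079 = 0.01090.
Expected number = 0.01090 × 1510 = 16.46 ≈ 16.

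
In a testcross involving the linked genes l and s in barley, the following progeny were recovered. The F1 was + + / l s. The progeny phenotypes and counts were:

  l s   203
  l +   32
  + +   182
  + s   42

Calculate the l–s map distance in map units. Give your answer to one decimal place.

The recombinant classes are + s and l +: 42 + 32 = 74.
Recombination frequency = 74/459 = 0.1612 ≈ 16.1%, i.e. 16.1 map units.

16.1 map units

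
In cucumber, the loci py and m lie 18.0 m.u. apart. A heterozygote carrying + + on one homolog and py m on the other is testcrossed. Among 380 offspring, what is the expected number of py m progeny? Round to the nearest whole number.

156

A map distance of 18.0 m.u. corresponds to a recombination frequency of 0.180.
The F1 is + + / py m, so py m is a parental gamete class with expected frequency (1 − r)/2 = 0.820/2 = 0.4100.
Expected number = 0.4100 × 380 = 155.80 ≈ 156.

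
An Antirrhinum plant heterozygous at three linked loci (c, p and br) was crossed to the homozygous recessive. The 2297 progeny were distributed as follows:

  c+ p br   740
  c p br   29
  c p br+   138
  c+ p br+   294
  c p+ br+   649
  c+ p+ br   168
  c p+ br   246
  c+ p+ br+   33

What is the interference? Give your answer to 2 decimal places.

0.36

The two most frequent reciprocal classes, c+ p br and c p+ br+, are the parental types, so the F1 was c+ p br / c p+ br+.
The two rarest classes, c p br and c+ p+ br+, are the double crossovers. Comparing them with the parentals, only the c allele has switched, so c is the middle locus and the order is p – c – br.
p–c: (306 + 62)/2297 = 0.1602; c–br: (540 + 62)/2297 = 0.2621.
Expected DCO frequency = 0.1602 × 0.2621 ≈ 0.04199; observed = 62/2297 ≈ 0.02699.
Coefficient of coincidence = 0.02699/0.04199 ≈ 0.64; interference = 1 − 0.64 = 0.36.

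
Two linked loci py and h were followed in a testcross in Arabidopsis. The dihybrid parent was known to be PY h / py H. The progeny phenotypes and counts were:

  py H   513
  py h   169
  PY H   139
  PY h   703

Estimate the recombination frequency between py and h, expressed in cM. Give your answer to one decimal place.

The recombinant classes are PY H and py h: 139 + 169 = 308.
Recombination frequency = 308/1524 = 0.2021 ≈ 20.2%, i.e. 20.2 cM.

20.2 cM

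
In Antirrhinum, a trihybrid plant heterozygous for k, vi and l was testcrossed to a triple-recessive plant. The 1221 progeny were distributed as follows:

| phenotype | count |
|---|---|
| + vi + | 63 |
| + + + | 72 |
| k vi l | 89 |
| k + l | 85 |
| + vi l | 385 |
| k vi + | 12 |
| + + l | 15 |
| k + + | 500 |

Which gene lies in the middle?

The two most frequent reciprocal classes, + vi l and k + +, are the parental types, so the F1 was + vi l / k + +.
The two rarest classes, + + l and k vi +, are the double crossovers. Comparing them with the parentals, only the vi allele has switched, so vi is the middle locus and the order is k – vi – l.

vi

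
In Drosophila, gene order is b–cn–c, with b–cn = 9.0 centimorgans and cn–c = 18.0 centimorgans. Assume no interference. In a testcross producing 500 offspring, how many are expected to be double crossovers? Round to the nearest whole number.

8

Map distances give recombination frequencies of 0.090 and 0.180 for the two intervals.
With no interference, expected double-crossover frequency = 0.090 × 0.180 = 0.01620.
Expected number = 0.01620 × 500 = 8.10 ≈ 8.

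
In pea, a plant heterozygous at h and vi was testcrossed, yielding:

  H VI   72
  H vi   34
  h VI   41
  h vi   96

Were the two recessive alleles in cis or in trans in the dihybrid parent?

The two most frequent classes are H VI (72) and h vi (96); these are the parental (non-recombinant) types.
So the F1 carried H VI on one chromosome and h vi on the other — the recessive alleles are on the same chromosome (cis / coupling).

cis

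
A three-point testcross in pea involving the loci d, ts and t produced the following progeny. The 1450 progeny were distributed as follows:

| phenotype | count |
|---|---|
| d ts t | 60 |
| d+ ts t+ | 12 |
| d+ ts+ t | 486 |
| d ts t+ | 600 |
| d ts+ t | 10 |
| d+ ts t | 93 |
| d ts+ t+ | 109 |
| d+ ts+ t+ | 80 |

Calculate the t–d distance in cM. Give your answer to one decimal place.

11.2 cM

The two most frequent reciprocal classes, d+ ts+ t and d ts t+, are the parental types, so the F1 was d+ ts+ t / d ts t+.
The two rarest classes, d ts+ t and d+ ts t+, are the double crossovers. Comparing them with the parentals, only the d allele has switched, so d is the middle locus and the order is t – d – ts.
Crossovers in the t–d interval produce the single-crossover classes d+ ts+ t+ and d ts t (80 + 60 = 140) plus the double crossovers (22).
RF(t–d) = (140 + 22) / 1450 = 162/1450 = 0.1117 → 11.2 cM.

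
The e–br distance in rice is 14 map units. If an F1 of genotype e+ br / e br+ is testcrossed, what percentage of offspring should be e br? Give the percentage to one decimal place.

7.0%

A map distance of 14 map units corresponds to a recombination frequency of 0.140.
The F1 is e+ br / e br+, so e br is a recombinant gamete class with expected frequency r/2 = 0.140/2 = 0.0700.
That is 0.0700 = 7.0% of the progeny.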